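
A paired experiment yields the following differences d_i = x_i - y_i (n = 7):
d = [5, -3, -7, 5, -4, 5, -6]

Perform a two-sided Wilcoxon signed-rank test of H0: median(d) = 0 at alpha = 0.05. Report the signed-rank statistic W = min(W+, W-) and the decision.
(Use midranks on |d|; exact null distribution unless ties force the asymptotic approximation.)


Step 1: Drop any zero differences (none here) and take |d_i|.
|d| = [5, 3, 7, 5, 4, 5, 6]
Step 2: Midrank |d_i| (ties get averaged ranks).
ranks: |5|->4, |3|->1, |7|->7, |5|->4, |4|->2, |5|->4, |6|->6
Step 3: Attach original signs; sum ranks with positive sign and with negative sign.
W+ = 4 + 4 + 4 = 12
W- = 1 + 7 + 2 + 6 = 16
(Check: W+ + W- = 28 should equal n(n+1)/2 = 28.)
Step 4: Test statistic W = min(W+, W-) = 12.
Step 5: Ties in |d|, so use the tie-corrected normal approximation.
        E[W] = n(n+1)/4 = 7*8/4 = 14.
        Tie groups: |d|=5 (t=3); sum(t^3 - t) = 24.
        Var[W] = n(n+1)(2n+1)/24 - sum(t^3-t)/48 = 840/24 - 24/48 = 34.5.
        z = (W - E[W]) / sqrt(Var[W]) = (12 - 14) / 5.8737 = -0.3405.
        Two-sided p = 2*Phi(z) = 0.733478.
Step 6: alpha = 0.05. fail to reject H0.

W+ = 12, W- = 16, W = min = 12, p = 0.733478, fail to reject H0.


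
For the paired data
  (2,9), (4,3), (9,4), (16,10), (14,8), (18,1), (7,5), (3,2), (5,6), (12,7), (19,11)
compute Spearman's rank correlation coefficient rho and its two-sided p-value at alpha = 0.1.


Step 1: Rank x and y separately (midranks; no ties here).
rank(x): 2->1, 4->3, 9->6, 16->9, 14->8, 18->10, 7->5, 3->2, 5->4, 12->7, 19->11
rank(y): 9->9, 3->3, 4->4, 10->10, 8->8, 1->1, 5->5, 2->2, 6->6, 7->7, 11->11
Step 2: d_i = R_x(i) - R_y(i); compute d_i^2.
  (1-9)^2=64, (3-3)^2=0, (6-4)^2=4, (9-10)^2=1, (8-8)^2=0, (10-1)^2=81, (5-5)^2=0, (2-2)^2=0, (4-6)^2=4, (7-7)^2=0, (11-11)^2=0
sum(d^2) = 154.
Step 3: rho = 1 - 6*154 / (11*(11^2 - 1)) = 1 - 924/1320 = 0.300000.
Step 4: Under H0, t = rho * sqrt((n-2)/(1-rho^2)) = 0.9435 ~ t(9).
Step 5: Two-sided p-value from the t-distribution with 9 df = 0.370083.
Step 6: alpha = 0.1. fail to reject H0.

rho = 0.3000, p = 0.370083, fail to reject H0 at alpha = 0.1.


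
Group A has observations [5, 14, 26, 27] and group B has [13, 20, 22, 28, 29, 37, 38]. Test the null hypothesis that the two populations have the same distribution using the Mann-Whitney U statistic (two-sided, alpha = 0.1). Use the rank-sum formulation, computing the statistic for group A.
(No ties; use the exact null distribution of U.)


Step 1: Combine and sort all 11 observations; assign midranks.
sorted (value, group): (5,X), (13,Y), (14,X), (20,Y), (22,Y), (26,X), (27,X), (28,Y), (29,Y), (37,Y), (38,Y)
ranks: 5->1, 13->2, 14->3, 20->4, 22->5, 26->6, 27->7, 28->8, 29->9, 37->10, 38->11
Step 2: Rank sum for X: R1 = 1 + 3 + 6 + 7 = 17.
Step 3: U_X = R1 - n1(n1+1)/2 = 17 - 4*5/2 = 17 - 10 = 7.
       U_Y = n1*n2 - U_X = 28 - 7 = 21.
Step 4: No ties, so the exact null distribution of U (based on enumerating the C(11,4) = 330 equally likely rank assignments) gives the two-sided p-value.
Step 5: p-value = 0.230303; compare to alpha = 0.1. fail to reject H0.

U_X = 7, p = 0.230303, fail to reject H0 at alpha = 0.1.


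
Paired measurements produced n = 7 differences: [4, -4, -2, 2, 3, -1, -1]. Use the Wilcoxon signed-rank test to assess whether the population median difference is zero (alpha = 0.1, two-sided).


Step 1: Drop any zero differences (none here) and take |d_i|.
|d| = [4, 4, 2, 2, 3, 1, 1]
Step 2: Midrank |d_i| (ties get averaged ranks).
ranks: |4|->6.5, |4|->6.5, |2|->3.5, |2|->3.5, |3|->5, |1|->1.5, |1|->1.5
Step 3: Attach original signs; sum ranks with positive sign and with negative sign.
W+ = 6.5 + 3.5 + 5 = 15
W- = 6.5 + 3.5 + 1.5 + 1.5 = 13
(Check: W+ + W- = 28 should equal n(n+1)/2 = 28.)
Step 4: Test statistic W = min(W+, W-) = 13.
Step 5: Ties in |d|, so use the tie-corrected normal approximation.
        E[W] = n(n+1)/4 = 7*8/4 = 14.
        Tie groups: |d|=1 (t=2), |d|=2 (t=2), |d|=4 (t=2); sum(t^3 - t) = 18.
        Var[W] = n(n+1)(2n+1)/24 - sum(t^3-t)/48 = 840/24 - 18/48 = 34.625.
        z = (W - E[W]) / sqrt(Var[W]) = (13 - 14) / 5.8843 = -0.1699.
        Two-sided p = 2*Phi(z) = 0.865054.
Step 6: alpha = 0.1. fail to reject H0.

W+ = 15, W- = 13, W = min = 13, p = 0.865054, fail to reject H0.


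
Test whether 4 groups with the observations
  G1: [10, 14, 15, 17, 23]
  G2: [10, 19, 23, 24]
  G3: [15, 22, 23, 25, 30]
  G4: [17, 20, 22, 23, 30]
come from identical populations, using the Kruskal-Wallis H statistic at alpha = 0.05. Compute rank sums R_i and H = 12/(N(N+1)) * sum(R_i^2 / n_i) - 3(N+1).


Step 1: Combine all N = 19 observations and assign midranks.
sorted (value, group, rank): (10,G1,1.5), (10,G2,1.5), (14,G1,3), (15,G1,4.5), (15,G3,4.5), (17,G1,6.5), (17,G4,6.5), (19,G2,8), (20,G4,9), (22,G3,10.5), (22,G4,10.5), (23,G1,13.5), (23,G2,13.5), (23,G3,13.5), (23,G4,13.5), (24,G2,16), (25,G3,17), (30,G3,18.5), (30,G4,18.5)
Step 2: Sum ranks within each group.
R_1 = 29 (n_1 = 5)
R_2 = 39 (n_2 = 4)
R_3 = 64 (n_3 = 5)
R_4 = 58 (n_4 = 5)
Step 3: H = 12/(N(N+1)) * sum(R_i^2/n_i) - 3(N+1)
     = 12/(19*20) * (29^2/5 + 39^2/4 + 64^2/5 + 58^2/5) - 3*20
     = 0.031579 * 2040.45 - 60
     = 4.435263.
Step 4: Ties present; correction factor C = 1 - 90/(19^3 - 19) = 0.986842. Corrected H = 4.435263 / 0.986842 = 4.494400.
Step 5: Under H0, H ~ chi^2(3); p-value = 0.212790.
Step 6: alpha = 0.05. fail to reject H0.

H = 4.4944, df = 3, p = 0.212790, fail to reject H0.


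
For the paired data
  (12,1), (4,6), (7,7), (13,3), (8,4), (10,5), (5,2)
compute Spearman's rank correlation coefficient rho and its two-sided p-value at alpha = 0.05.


Step 1: Rank x and y separately (midranks; no ties here).
rank(x): 12->6, 4->1, 7->3, 13->7, 8->4, 10->5, 5->2
rank(y): 1->1, 6->6, 7->7, 3->3, 4->4, 5->5, 2->2
Step 2: d_i = R_x(i) - R_y(i); compute d_i^2.
  (6-1)^2=25, (1-6)^2=25, (3-7)^2=16, (7-3)^2=16, (4-4)^2=0, (5-5)^2=0, (2-2)^2=0
sum(d^2) = 82.
Step 3: rho = 1 - 6*82 / (7*(7^2 - 1)) = 1 - 492/336 = -0.464286.
Step 4: Under H0, t = rho * sqrt((n-2)/(1-rho^2)) = -1.1722 ~ t(5).
Step 5: Two-sided p-value from the t-distribution with 5 df = 0.293934.
Step 6: alpha = 0.05. fail to reject H0.

rho = -0.4643, p = 0.293934, fail to reject H0 at alpha = 0.05.


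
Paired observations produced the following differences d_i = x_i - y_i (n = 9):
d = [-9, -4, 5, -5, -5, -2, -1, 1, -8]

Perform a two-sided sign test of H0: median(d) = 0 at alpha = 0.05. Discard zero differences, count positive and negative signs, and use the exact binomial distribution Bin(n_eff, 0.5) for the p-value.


Step 1: Discard zero differences. Original n = 9; n_eff = number of nonzero differences = 9.
Nonzero differences (with sign): -9, -4, +5, -5, -5, -2, -1, +1, -8
Step 2: Count signs: positive = 2, negative = 7.
Step 3: Under H0: P(positive) = 0.5, so the number of positives S ~ Bin(9, 0.5).
Step 4: Two-sided exact p-value = sum of Bin(9,0.5) probabilities at or below the observed probability = 0.179688.
Step 5: alpha = 0.05. fail to reject H0.

n_eff = 9, pos = 2, neg = 7, p = 0.179688, fail to reject H0.


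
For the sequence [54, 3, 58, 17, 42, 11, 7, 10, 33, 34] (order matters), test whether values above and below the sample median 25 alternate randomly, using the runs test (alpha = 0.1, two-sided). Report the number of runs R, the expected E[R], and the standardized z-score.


Step 1: Compute median = 25; label A = above, B = below.
Labels in order: ABABABBBAA  (n_A = 5, n_B = 5)
Step 2: Count runs R = 7.
Step 3: Under H0 (random ordering), E[R] = 2*n_A*n_B/(n_A+n_B) + 1 = 2*5*5/10 + 1 = 6.0000.
        Var[R] = 2*n_A*n_B*(2*n_A*n_B - n_A - n_B) / ((n_A+n_B)^2 * (n_A+n_B-1)) = 2000/900 = 2.2222.
        SD[R] = 1.4907.
Step 4: Continuity-corrected z = (R - 0.5 - E[R]) / SD[R] = (7 - 0.5 - 6.0000) / 1.4907 = 0.3354.
Step 5: Two-sided p-value via normal approximation = 2*(1 - Phi(|z|)) = 0.737316.
Step 6: alpha = 0.1. fail to reject H0.

R = 7, z = 0.3354, p = 0.737316, fail to reject H0.


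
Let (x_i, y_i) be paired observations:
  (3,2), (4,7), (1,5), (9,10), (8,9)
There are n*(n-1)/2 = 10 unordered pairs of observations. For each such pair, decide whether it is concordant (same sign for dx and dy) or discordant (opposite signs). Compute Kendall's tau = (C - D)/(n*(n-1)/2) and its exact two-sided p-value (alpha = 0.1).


Step 1: Enumerate the 10 unordered pairs (i,j) with i<j and classify each by sign(x_j-x_i) * sign(y_j-y_i).
  (1,2):dx=+1,dy=+5->C; (1,3):dx=-2,dy=+3->D; (1,4):dx=+6,dy=+8->C; (1,5):dx=+5,dy=+7->C
  (2,3):dx=-3,dy=-2->C; (2,4):dx=+5,dy=+3->C; (2,5):dx=+4,dy=+2->C; (3,4):dx=+8,dy=+5->C
  (3,5):dx=+7,dy=+4->C; (4,5):dx=-1,dy=-1->C
Step 2: C = 9, D = 1, total pairs = 10.
Step 3: tau = (C - D)/(n(n-1)/2) = (9 - 1)/10 = 0.800000.
Step 4: Exact two-sided p-value (enumerate n! = 120 permutations of y under H0): p = 0.083333.
Step 5: alpha = 0.1. reject H0.

tau_b = 0.8000 (C=9, D=1), p = 0.083333, reject H0.


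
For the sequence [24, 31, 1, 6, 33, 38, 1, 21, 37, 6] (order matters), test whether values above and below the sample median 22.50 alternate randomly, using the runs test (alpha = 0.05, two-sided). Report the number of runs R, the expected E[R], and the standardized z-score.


Step 1: Compute median = 22.50; label A = above, B = below.
Labels in order: AABBAABBAB  (n_A = 5, n_B = 5)
Step 2: Count runs R = 6.
Step 3: Under H0 (random ordering), E[R] = 2*n_A*n_B/(n_A+n_B) + 1 = 2*5*5/10 + 1 = 6.0000.
        Var[R] = 2*n_A*n_B*(2*n_A*n_B - n_A - n_B) / ((n_A+n_B)^2 * (n_A+n_B-1)) = 2000/900 = 2.2222.
        SD[R] = 1.4907.
Step 4: R = E[R], so z = 0 with no continuity correction.
Step 5: Two-sided p-value via normal approximation = 2*(1 - Phi(|z|)) = 1.000000.
Step 6: alpha = 0.05. fail to reject H0.

R = 6, z = 0.0000, p = 1.000000, fail to reject H0.


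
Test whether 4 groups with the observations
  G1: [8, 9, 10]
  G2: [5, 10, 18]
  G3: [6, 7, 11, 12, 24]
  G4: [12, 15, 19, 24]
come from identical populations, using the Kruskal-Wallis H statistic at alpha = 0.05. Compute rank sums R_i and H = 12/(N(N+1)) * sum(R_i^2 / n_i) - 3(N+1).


Step 1: Combine all N = 15 observations and assign midranks.
sorted (value, group, rank): (5,G2,1), (6,G3,2), (7,G3,3), (8,G1,4), (9,G1,5), (10,G1,6.5), (10,G2,6.5), (11,G3,8), (12,G3,9.5), (12,G4,9.5), (15,G4,11), (18,G2,12), (19,G4,13), (24,G3,14.5), (24,G4,14.5)
Step 2: Sum ranks within each group.
R_1 = 15.5 (n_1 = 3)
R_2 = 19.5 (n_2 = 3)
R_3 = 37 (n_3 = 5)
R_4 = 48 (n_4 = 4)
Step 3: H = 12/(N(N+1)) * sum(R_i^2/n_i) - 3(N+1)
     = 12/(15*16) * (15.5^2/3 + 19.5^2/3 + 37^2/5 + 48^2/4) - 3*16
     = 0.050000 * 1056.63 - 48
     = 4.831667.
Step 4: Ties present; correction factor C = 1 - 18/(15^3 - 15) = 0.994643. Corrected H = 4.831667 / 0.994643 = 4.857690.
Step 5: Under H0, H ~ chi^2(3); p-value = 0.182519.
Step 6: alpha = 0.05. fail to reject H0.

H = 4.8577, df = 3, p = 0.182519, fail to reject H0.


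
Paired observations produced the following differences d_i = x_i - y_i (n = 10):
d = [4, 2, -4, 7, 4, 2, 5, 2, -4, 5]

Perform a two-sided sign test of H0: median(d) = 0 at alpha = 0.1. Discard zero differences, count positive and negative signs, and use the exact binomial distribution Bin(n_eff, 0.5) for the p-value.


Step 1: Discard zero differences. Original n = 10; n_eff = number of nonzero differences = 10.
Nonzero differences (with sign): +4, +2, -4, +7, +4, +2, +5, +2, -4, +5
Step 2: Count signs: positive = 8, negative = 2.
Step 3: Under H0: P(positive) = 0.5, so the number of positives S ~ Bin(10, 0.5).
Step 4: Two-sided exact p-value = sum of Bin(10,0.5) probabilities at or below the observed probability = 0.109375.
Step 5: alpha = 0.1. fail to reject H0.

n_eff = 10, pos = 8, neg = 2, p = 0.109375, fail to reject H0.


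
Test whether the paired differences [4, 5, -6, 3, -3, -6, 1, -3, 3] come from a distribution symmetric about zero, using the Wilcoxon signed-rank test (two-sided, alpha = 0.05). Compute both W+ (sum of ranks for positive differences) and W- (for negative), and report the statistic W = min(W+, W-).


Step 1: Drop any zero differences (none here) and take |d_i|.
|d| = [4, 5, 6, 3, 3, 6, 1, 3, 3]
Step 2: Midrank |d_i| (ties get averaged ranks).
ranks: |4|->6, |5|->7, |6|->8.5, |3|->3.5, |3|->3.5, |6|->8.5, |1|->1, |3|->3.5, |3|->3.5
Step 3: Attach original signs; sum ranks with positive sign and with negative sign.
W+ = 6 + 7 + 3.5 + 1 + 3.5 = 21
W- = 8.5 + 3.5 + 8.5 + 3.5 = 24
(Check: W+ + W- = 45 should equal n(n+1)/2 = 45.)
Step 4: Test statistic W = min(W+, W-) = 21.
Step 5: Ties in |d|, so use the tie-corrected normal approximation.
        E[W] = n(n+1)/4 = 9*10/4 = 22.5.
        Tie groups: |d|=3 (t=4), |d|=6 (t=2); sum(t^3 - t) = 66.
        Var[W] = n(n+1)(2n+1)/24 - sum(t^3-t)/48 = 1710/24 - 66/48 = 69.875.
        z = (W - E[W]) / sqrt(Var[W]) = (21 - 22.5) / 8.3591 = -0.1794.
        Two-sided p = 2*Phi(z) = 0.857589.
Step 6: alpha = 0.05. fail to reject H0.

W+ = 21, W- = 24, W = min = 21, p = 0.857589, fail to reject H0.


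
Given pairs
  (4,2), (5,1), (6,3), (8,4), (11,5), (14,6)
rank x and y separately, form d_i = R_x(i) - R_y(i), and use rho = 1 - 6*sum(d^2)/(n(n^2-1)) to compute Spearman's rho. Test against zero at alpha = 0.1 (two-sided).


Step 1: Rank x and y separately (midranks; no ties here).
rank(x): 4->1, 5->2, 6->3, 8->4, 11->5, 14->6
rank(y): 2->2, 1->1, 3->3, 4->4, 5->5, 6->6
Step 2: d_i = R_x(i) - R_y(i); compute d_i^2.
  (1-2)^2=1, (2-1)^2=1, (3-3)^2=0, (4-4)^2=0, (5-5)^2=0, (6-6)^2=0
sum(d^2) = 2.
Step 3: rho = 1 - 6*2 / (6*(6^2 - 1)) = 1 - 12/210 = 0.942857.
Step 4: Under H0, t = rho * sqrt((n-2)/(1-rho^2)) = 5.6595 ~ t(4).
Step 5: Two-sided p-value from the t-distribution with 4 df = 0.004805.
Step 6: alpha = 0.1. reject H0.

rho = 0.9429, p = 0.004805, reject H0 at alpha = 0.1.


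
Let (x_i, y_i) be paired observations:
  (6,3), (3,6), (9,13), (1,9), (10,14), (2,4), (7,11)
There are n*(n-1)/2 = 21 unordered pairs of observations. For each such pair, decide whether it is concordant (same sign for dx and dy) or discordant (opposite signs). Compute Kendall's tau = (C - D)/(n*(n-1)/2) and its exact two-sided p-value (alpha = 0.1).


Step 1: Enumerate the 21 unordered pairs (i,j) with i<j and classify each by sign(x_j-x_i) * sign(y_j-y_i).
  (1,2):dx=-3,dy=+3->D; (1,3):dx=+3,dy=+10->C; (1,4):dx=-5,dy=+6->D; (1,5):dx=+4,dy=+11->C
  (1,6):dx=-4,dy=+1->D; (1,7):dx=+1,dy=+8->C; (2,3):dx=+6,dy=+7->C; (2,4):dx=-2,dy=+3->D
  (2,5):dx=+7,dy=+8->C; (2,6):dx=-1,dy=-2->C; (2,7):dx=+4,dy=+5->C; (3,4):dx=-8,dy=-4->C
  (3,5):dx=+1,dy=+1->C; (3,6):dx=-7,dy=-9->C; (3,7):dx=-2,dy=-2->C; (4,5):dx=+9,dy=+5->C
  (4,6):dx=+1,dy=-5->D; (4,7):dx=+6,dy=+2->C; (5,6):dx=-8,dy=-10->C; (5,7):dx=-3,dy=-3->C
  (6,7):dx=+5,dy=+7->C
Step 2: C = 16, D = 5, total pairs = 21.
Step 3: tau = (C - D)/(n(n-1)/2) = (16 - 5)/21 = 0.523810.
Step 4: Exact two-sided p-value (enumerate n! = 5040 permutations of y under H0): p = 0.136111.
Step 5: alpha = 0.1. fail to reject H0.

tau_b = 0.5238 (C=16, D=5), p = 0.136111, fail to reject H0.


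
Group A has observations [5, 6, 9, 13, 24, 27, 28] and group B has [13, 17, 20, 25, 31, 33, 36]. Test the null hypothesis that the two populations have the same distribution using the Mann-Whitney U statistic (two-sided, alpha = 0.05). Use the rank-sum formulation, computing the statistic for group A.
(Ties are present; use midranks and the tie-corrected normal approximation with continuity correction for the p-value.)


Step 1: Combine and sort all 14 observations; assign midranks.
sorted (value, group): (5,X), (6,X), (9,X), (13,X), (13,Y), (17,Y), (20,Y), (24,X), (25,Y), (27,X), (28,X), (31,Y), (33,Y), (36,Y)
ranks: 5->1, 6->2, 9->3, 13->4.5, 13->4.5, 17->6, 20->7, 24->8, 25->9, 27->10, 28->11, 31->12, 33->13, 36->14
Step 2: Rank sum for X: R1 = 1 + 2 + 3 + 4.5 + 8 + 10 + 11 = 39.5.
Step 3: U_X = R1 - n1(n1+1)/2 = 39.5 - 7*8/2 = 39.5 - 28 = 11.5.
       U_Y = n1*n2 - U_X = 49 - 11.5 = 37.5.
Step 4: Ties are present, so use the tie-corrected normal approximation (with continuity correction) for the p-value.
Step 5: p-value = 0.109832; compare to alpha = 0.05. fail to reject H0.

U_X = 11.5, p = 0.109832, fail to reject H0 at alpha = 0.05.


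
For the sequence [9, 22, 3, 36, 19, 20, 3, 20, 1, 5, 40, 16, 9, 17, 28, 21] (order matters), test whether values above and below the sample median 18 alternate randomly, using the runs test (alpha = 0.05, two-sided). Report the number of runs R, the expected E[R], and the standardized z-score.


Step 1: Compute median = 18; label A = above, B = below.
Labels in order: BABAAABABBABBBAA  (n_A = 8, n_B = 8)
Step 2: Count runs R = 10.
Step 3: Under H0 (random ordering), E[R] = 2*n_A*n_B/(n_A+n_B) + 1 = 2*8*8/16 + 1 = 9.0000.
        Var[R] = 2*n_A*n_B*(2*n_A*n_B - n_A - n_B) / ((n_A+n_B)^2 * (n_A+n_B-1)) = 14336/3840 = 3.7333.
        SD[R] = 1.9322.
Step 4: Continuity-corrected z = (R - 0.5 - E[R]) / SD[R] = (10 - 0.5 - 9.0000) / 1.9322 = 0.2588.
Step 5: Two-sided p-value via normal approximation = 2*(1 - Phi(|z|)) = 0.795809.
Step 6: alpha = 0.05. fail to reject H0.

R = 10, z = 0.2588, p = 0.795809, fail to reject H0.


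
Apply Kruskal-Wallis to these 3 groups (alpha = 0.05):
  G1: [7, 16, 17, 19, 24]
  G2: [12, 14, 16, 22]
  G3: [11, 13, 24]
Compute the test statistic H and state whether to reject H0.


Step 1: Combine all N = 12 observations and assign midranks.
sorted (value, group, rank): (7,G1,1), (11,G3,2), (12,G2,3), (13,G3,4), (14,G2,5), (16,G1,6.5), (16,G2,6.5), (17,G1,8), (19,G1,9), (22,G2,10), (24,G1,11.5), (24,G3,11.5)
Step 2: Sum ranks within each group.
R_1 = 36 (n_1 = 5)
R_2 = 24.5 (n_2 = 4)
R_3 = 17.5 (n_3 = 3)
Step 3: H = 12/(N(N+1)) * sum(R_i^2/n_i) - 3(N+1)
     = 12/(12*13) * (36^2/5 + 24.5^2/4 + 17.5^2/3) - 3*13
     = 0.076923 * 511.346 - 39
     = 0.334295.
Step 4: Ties present; correction factor C = 1 - 12/(12^3 - 12) = 0.993007. Corrected H = 0.334295 / 0.993007 = 0.336649.
Step 5: Under H0, H ~ chi^2(2); p-value = 0.845080.
Step 6: alpha = 0.05. fail to reject H0.

H = 0.3366, df = 2, p = 0.845080, fail to reject H0.


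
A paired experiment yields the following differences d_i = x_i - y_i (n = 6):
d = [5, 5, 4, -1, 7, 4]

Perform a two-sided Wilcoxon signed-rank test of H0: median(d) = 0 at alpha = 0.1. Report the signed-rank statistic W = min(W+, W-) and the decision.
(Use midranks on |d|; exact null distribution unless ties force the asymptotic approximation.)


Step 1: Drop any zero differences (none here) and take |d_i|.
|d| = [5, 5, 4, 1, 7, 4]
Step 2: Midrank |d_i| (ties get averaged ranks).
ranks: |5|->4.5, |5|->4.5, |4|->2.5, |1|->1, |7|->6, |4|->2.5
Step 3: Attach original signs; sum ranks with positive sign and with negative sign.
W+ = 4.5 + 4.5 + 2.5 + 6 + 2.5 = 20
W- = 1 = 1
(Check: W+ + W- = 21 should equal n(n+1)/2 = 21.)
Step 4: Test statistic W = min(W+, W-) = 1.
Step 5: Ties in |d|, so use the tie-corrected normal approximation.
        E[W] = n(n+1)/4 = 6*7/4 = 10.5.
        Tie groups: |d|=4 (t=2), |d|=5 (t=2); sum(t^3 - t) = 12.
        Var[W] = n(n+1)(2n+1)/24 - sum(t^3-t)/48 = 546/24 - 12/48 = 22.5.
        z = (W - E[W]) / sqrt(Var[W]) = (1 - 10.5) / 4.7434 = -2.0028.
        Two-sided p = 2*Phi(z) = 0.045201.
Step 6: alpha = 0.1. reject H0.

W+ = 20, W- = 1, W = min = 1, p = 0.045201, reject H0.


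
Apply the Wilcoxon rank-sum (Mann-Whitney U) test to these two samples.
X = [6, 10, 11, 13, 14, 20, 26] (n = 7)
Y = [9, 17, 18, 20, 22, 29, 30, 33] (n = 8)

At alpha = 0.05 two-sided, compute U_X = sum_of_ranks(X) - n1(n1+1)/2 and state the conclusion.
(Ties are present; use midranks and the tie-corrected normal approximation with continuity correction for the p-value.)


Step 1: Combine and sort all 15 observations; assign midranks.
sorted (value, group): (6,X), (9,Y), (10,X), (11,X), (13,X), (14,X), (17,Y), (18,Y), (20,X), (20,Y), (22,Y), (26,X), (29,Y), (30,Y), (33,Y)
ranks: 6->1, 9->2, 10->3, 11->4, 13->5, 14->6, 17->7, 18->8, 20->9.5, 20->9.5, 22->11, 26->12, 29->13, 30->14, 33->15
Step 2: Rank sum for X: R1 = 1 + 3 + 4 + 5 + 6 + 9.5 + 12 = 40.5.
Step 3: U_X = R1 - n1(n1+1)/2 = 40.5 - 7*8/2 = 40.5 - 28 = 12.5.
       U_Y = n1*n2 - U_X = 56 - 12.5 = 43.5.
Step 4: Ties are present, so use the tie-corrected normal approximation (with continuity correction) for the p-value.
Step 5: p-value = 0.082305; compare to alpha = 0.05. fail to reject H0.

U_X = 12.5, p = 0.082305, fail to reject H0 at alpha = 0.05.


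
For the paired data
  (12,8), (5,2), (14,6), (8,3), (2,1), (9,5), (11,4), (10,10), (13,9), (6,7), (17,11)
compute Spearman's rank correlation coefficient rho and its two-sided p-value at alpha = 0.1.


Step 1: Rank x and y separately (midranks; no ties here).
rank(x): 12->8, 5->2, 14->10, 8->4, 2->1, 9->5, 11->7, 10->6, 13->9, 6->3, 17->11
rank(y): 8->8, 2->2, 6->6, 3->3, 1->1, 5->5, 4->4, 10->10, 9->9, 7->7, 11->11
Step 2: d_i = R_x(i) - R_y(i); compute d_i^2.
  (8-8)^2=0, (2-2)^2=0, (10-6)^2=16, (4-3)^2=1, (1-1)^2=0, (5-5)^2=0, (7-4)^2=9, (6-10)^2=16, (9-9)^2=0, (3-7)^2=16, (11-11)^2=0
sum(d^2) = 58.
Step 3: rho = 1 - 6*58 / (11*(11^2 - 1)) = 1 - 348/1320 = 0.736364.
Step 4: Under H0, t = rho * sqrt((n-2)/(1-rho^2)) = 3.2651 ~ t(9).
Step 5: Two-sided p-value from the t-distribution with 9 df = 0.009760.
Step 6: alpha = 0.1. reject H0.

rho = 0.7364, p = 0.009760, reject H0 at alpha = 0.1.


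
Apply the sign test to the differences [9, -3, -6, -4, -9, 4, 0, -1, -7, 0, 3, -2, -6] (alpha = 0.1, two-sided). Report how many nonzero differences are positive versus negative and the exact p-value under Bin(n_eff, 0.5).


Step 1: Discard zero differences. Original n = 13; n_eff = number of nonzero differences = 11.
Nonzero differences (with sign): +9, -3, -6, -4, -9, +4, -1, -7, +3, -2, -6
Step 2: Count signs: positive = 3, negative = 8.
Step 3: Under H0: P(positive) = 0.5, so the number of positives S ~ Bin(11, 0.5).
Step 4: Two-sided exact p-value = sum of Bin(11,0.5) probabilities at or below the observed probability = 0.226562.
Step 5: alpha = 0.1. fail to reject H0.

n_eff = 11, pos = 3, neg = 8, p = 0.226562, fail to reject H0.


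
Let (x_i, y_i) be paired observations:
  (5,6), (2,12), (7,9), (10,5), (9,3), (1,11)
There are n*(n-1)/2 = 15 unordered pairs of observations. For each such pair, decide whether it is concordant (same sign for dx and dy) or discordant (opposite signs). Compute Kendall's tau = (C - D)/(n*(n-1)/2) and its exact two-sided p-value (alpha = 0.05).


Step 1: Enumerate the 15 unordered pairs (i,j) with i<j and classify each by sign(x_j-x_i) * sign(y_j-y_i).
  (1,2):dx=-3,dy=+6->D; (1,3):dx=+2,dy=+3->C; (1,4):dx=+5,dy=-1->D; (1,5):dx=+4,dy=-3->D
  (1,6):dx=-4,dy=+5->D; (2,3):dx=+5,dy=-3->D; (2,4):dx=+8,dy=-7->D; (2,5):dx=+7,dy=-9->D
  (2,6):dx=-1,dy=-1->C; (3,4):dx=+3,dy=-4->D; (3,5):dx=+2,dy=-6->D; (3,6):dx=-6,dy=+2->D
  (4,5):dx=-1,dy=-2->C; (4,6):dx=-9,dy=+6->D; (5,6):dx=-8,dy=+8->D
Step 2: C = 3, D = 12, total pairs = 15.
Step 3: tau = (C - D)/(n(n-1)/2) = (3 - 12)/15 = -0.600000.
Step 4: Exact two-sided p-value (enumerate n! = 720 permutations of y under H0): p = 0.136111.
Step 5: alpha = 0.05. fail to reject H0.

tau_b = -0.6000 (C=3, D=12), p = 0.136111, fail to reject H0.


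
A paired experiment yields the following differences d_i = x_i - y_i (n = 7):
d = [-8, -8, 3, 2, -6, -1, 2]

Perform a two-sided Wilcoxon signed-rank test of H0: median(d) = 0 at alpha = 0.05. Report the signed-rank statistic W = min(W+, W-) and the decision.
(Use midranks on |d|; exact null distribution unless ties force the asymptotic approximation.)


Step 1: Drop any zero differences (none here) and take |d_i|.
|d| = [8, 8, 3, 2, 6, 1, 2]
Step 2: Midrank |d_i| (ties get averaged ranks).
ranks: |8|->6.5, |8|->6.5, |3|->4, |2|->2.5, |6|->5, |1|->1, |2|->2.5
Step 3: Attach original signs; sum ranks with positive sign and with negative sign.
W+ = 4 + 2.5 + 2.5 = 9
W- = 6.5 + 6.5 + 5 + 1 = 19
(Check: W+ + W- = 28 should equal n(n+1)/2 = 28.)
Step 4: Test statistic W = min(W+, W-) = 9.
Step 5: Ties in |d|, so use the tie-corrected normal approximation.
        E[W] = n(n+1)/4 = 7*8/4 = 14.
        Tie groups: |d|=2 (t=2), |d|=8 (t=2); sum(t^3 - t) = 12.
        Var[W] = n(n+1)(2n+1)/24 - sum(t^3-t)/48 = 840/24 - 12/48 = 34.75.
        z = (W - E[W]) / sqrt(Var[W]) = (9 - 14) / 5.8949 = -0.8482.
        Two-sided p = 2*Phi(z) = 0.396333.
Step 6: alpha = 0.05. fail to reject H0.

W+ = 9, W- = 19, W = min = 9, p = 0.396333, fail to reject H0.


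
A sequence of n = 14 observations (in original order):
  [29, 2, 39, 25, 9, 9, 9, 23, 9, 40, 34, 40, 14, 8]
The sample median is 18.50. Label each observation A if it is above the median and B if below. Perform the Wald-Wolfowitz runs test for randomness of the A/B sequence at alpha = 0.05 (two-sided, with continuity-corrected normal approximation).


Step 1: Compute median = 18.50; label A = above, B = below.
Labels in order: ABAABBBABAAABB  (n_A = 7, n_B = 7)
Step 2: Count runs R = 8.
Step 3: Under H0 (random ordering), E[R] = 2*n_A*n_B/(n_A+n_B) + 1 = 2*7*7/14 + 1 = 8.0000.
        Var[R] = 2*n_A*n_B*(2*n_A*n_B - n_A - n_B) / ((n_A+n_B)^2 * (n_A+n_B-1)) = 8232/2548 = 3.2308.
        SD[R] = 1.7974.
Step 4: R = E[R], so z = 0 with no continuity correction.
Step 5: Two-sided p-value via normal approximation = 2*(1 - Phi(|z|)) = 1.000000.
Step 6: alpha = 0.05. fail to reject H0.

R = 8, z = 0.0000, p = 1.000000, fail to reject H0.


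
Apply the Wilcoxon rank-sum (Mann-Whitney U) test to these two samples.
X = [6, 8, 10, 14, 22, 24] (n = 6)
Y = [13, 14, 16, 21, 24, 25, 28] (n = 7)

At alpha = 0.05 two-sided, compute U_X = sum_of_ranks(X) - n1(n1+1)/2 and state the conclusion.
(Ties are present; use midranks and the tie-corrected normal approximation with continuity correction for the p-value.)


Step 1: Combine and sort all 13 observations; assign midranks.
sorted (value, group): (6,X), (8,X), (10,X), (13,Y), (14,X), (14,Y), (16,Y), (21,Y), (22,X), (24,X), (24,Y), (25,Y), (28,Y)
ranks: 6->1, 8->2, 10->3, 13->4, 14->5.5, 14->5.5, 16->7, 21->8, 22->9, 24->10.5, 24->10.5, 25->12, 28->13
Step 2: Rank sum for X: R1 = 1 + 2 + 3 + 5.5 + 9 + 10.5 = 31.
Step 3: U_X = R1 - n1(n1+1)/2 = 31 - 6*7/2 = 31 - 21 = 10.
       U_Y = n1*n2 - U_X = 42 - 10 = 32.
Step 4: Ties are present, so use the tie-corrected normal approximation (with continuity correction) for the p-value.
Step 5: p-value = 0.132546; compare to alpha = 0.05. fail to reject H0.

U_X = 10, p = 0.132546, fail to reject H0 at alpha = 0.05.


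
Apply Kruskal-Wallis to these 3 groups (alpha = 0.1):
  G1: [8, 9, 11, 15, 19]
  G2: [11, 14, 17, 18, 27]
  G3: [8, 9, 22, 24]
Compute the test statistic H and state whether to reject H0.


Step 1: Combine all N = 14 observations and assign midranks.
sorted (value, group, rank): (8,G1,1.5), (8,G3,1.5), (9,G1,3.5), (9,G3,3.5), (11,G1,5.5), (11,G2,5.5), (14,G2,7), (15,G1,8), (17,G2,9), (18,G2,10), (19,G1,11), (22,G3,12), (24,G3,13), (27,G2,14)
Step 2: Sum ranks within each group.
R_1 = 29.5 (n_1 = 5)
R_2 = 45.5 (n_2 = 5)
R_3 = 30 (n_3 = 4)
Step 3: H = 12/(N(N+1)) * sum(R_i^2/n_i) - 3(N+1)
     = 12/(14*15) * (29.5^2/5 + 45.5^2/5 + 30^2/4) - 3*15
     = 0.057143 * 813.1 - 45
     = 1.462857.
Step 4: Ties present; correction factor C = 1 - 18/(14^3 - 14) = 0.993407. Corrected H = 1.462857 / 0.993407 = 1.472566.
Step 5: Under H0, H ~ chi^2(2); p-value = 0.478891.
Step 6: alpha = 0.1. fail to reject H0.

H = 1.4726, df = 2, p = 0.478891, fail to reject H0.


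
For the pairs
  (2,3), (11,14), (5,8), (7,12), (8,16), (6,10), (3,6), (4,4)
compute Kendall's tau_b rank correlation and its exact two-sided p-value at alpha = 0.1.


Step 1: Enumerate the 28 unordered pairs (i,j) with i<j and classify each by sign(x_j-x_i) * sign(y_j-y_i).
  (1,2):dx=+9,dy=+11->C; (1,3):dx=+3,dy=+5->C; (1,4):dx=+5,dy=+9->C; (1,5):dx=+6,dy=+13->C
  (1,6):dx=+4,dy=+7->C; (1,7):dx=+1,dy=+3->C; (1,8):dx=+2,dy=+1->C; (2,3):dx=-6,dy=-6->C
  (2,4):dx=-4,dy=-2->C; (2,5):dx=-3,dy=+2->D; (2,6):dx=-5,dy=-4->C; (2,7):dx=-8,dy=-8->C
  (2,8):dx=-7,dy=-10->C; (3,4):dx=+2,dy=+4->C; (3,5):dx=+3,dy=+8->C; (3,6):dx=+1,dy=+2->C
  (3,7):dx=-2,dy=-2->C; (3,8):dx=-1,dy=-4->C; (4,5):dx=+1,dy=+4->C; (4,6):dx=-1,dy=-2->C
  (4,7):dx=-4,dy=-6->C; (4,8):dx=-3,dy=-8->C; (5,6):dx=-2,dy=-6->C; (5,7):dx=-5,dy=-10->C
  (5,8):dx=-4,dy=-12->C; (6,7):dx=-3,dy=-4->C; (6,8):dx=-2,dy=-6->C; (7,8):dx=+1,dy=-2->D
Step 2: C = 26, D = 2, total pairs = 28.
Step 3: tau = (C - D)/(n(n-1)/2) = (26 - 2)/28 = 0.857143.
Step 4: Exact two-sided p-value (enumerate n! = 40320 permutations of y under H0): p = 0.001736.
Step 5: alpha = 0.1. reject H0.

tau_b = 0.8571 (C=26, D=2), p = 0.001736, reject H0.


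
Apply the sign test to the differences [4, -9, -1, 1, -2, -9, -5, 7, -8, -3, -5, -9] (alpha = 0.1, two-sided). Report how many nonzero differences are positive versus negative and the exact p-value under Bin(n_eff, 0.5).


Step 1: Discard zero differences. Original n = 12; n_eff = number of nonzero differences = 12.
Nonzero differences (with sign): +4, -9, -1, +1, -2, -9, -5, +7, -8, -3, -5, -9
Step 2: Count signs: positive = 3, negative = 9.
Step 3: Under H0: P(positive) = 0.5, so the number of positives S ~ Bin(12, 0.5).
Step 4: Two-sided exact p-value = sum of Bin(12,0.5) probabilities at or below the observed probability = 0.145996.
Step 5: alpha = 0.1. fail to reject H0.

n_eff = 12, pos = 3, neg = 9, p = 0.145996, fail to reject H0.


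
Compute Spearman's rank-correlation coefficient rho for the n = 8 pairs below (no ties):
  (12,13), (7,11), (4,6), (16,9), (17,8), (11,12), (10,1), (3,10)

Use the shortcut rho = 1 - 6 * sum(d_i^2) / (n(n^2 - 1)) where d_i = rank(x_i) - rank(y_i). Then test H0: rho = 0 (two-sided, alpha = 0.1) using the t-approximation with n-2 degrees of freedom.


Step 1: Rank x and y separately (midranks; no ties here).
rank(x): 12->6, 7->3, 4->2, 16->7, 17->8, 11->5, 10->4, 3->1
rank(y): 13->8, 11->6, 6->2, 9->4, 8->3, 12->7, 1->1, 10->5
Step 2: d_i = R_x(i) - R_y(i); compute d_i^2.
  (6-8)^2=4, (3-6)^2=9, (2-2)^2=0, (7-4)^2=9, (8-3)^2=25, (5-7)^2=4, (4-1)^2=9, (1-5)^2=16
sum(d^2) = 76.
Step 3: rho = 1 - 6*76 / (8*(8^2 - 1)) = 1 - 456/504 = 0.095238.
Step 4: Under H0, t = rho * sqrt((n-2)/(1-rho^2)) = 0.2343 ~ t(6).
Step 5: Two-sided p-value from the t-distribution with 6 df = 0.822505.
Step 6: alpha = 0.1. fail to reject H0.

rho = 0.0952, p = 0.822505, fail to reject H0 at alpha = 0.1.


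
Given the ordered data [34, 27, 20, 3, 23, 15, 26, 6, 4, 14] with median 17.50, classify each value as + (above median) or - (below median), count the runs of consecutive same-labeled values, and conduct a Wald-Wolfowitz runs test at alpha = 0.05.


Step 1: Compute median = 17.50; label A = above, B = below.
Labels in order: AAABABABBB  (n_A = 5, n_B = 5)
Step 2: Count runs R = 6.
Step 3: Under H0 (random ordering), E[R] = 2*n_A*n_B/(n_A+n_B) + 1 = 2*5*5/10 + 1 = 6.0000.
        Var[R] = 2*n_A*n_B*(2*n_A*n_B - n_A - n_B) / ((n_A+n_B)^2 * (n_A+n_B-1)) = 2000/900 = 2.2222.
        SD[R] = 1.4907.
Step 4: R = E[R], so z = 0 with no continuity correction.
Step 5: Two-sided p-value via normal approximation = 2*(1 - Phi(|z|)) = 1.000000.
Step 6: alpha = 0.05. fail to reject H0.

R = 6, z = 0.0000, p = 1.000000, fail to reject H0.


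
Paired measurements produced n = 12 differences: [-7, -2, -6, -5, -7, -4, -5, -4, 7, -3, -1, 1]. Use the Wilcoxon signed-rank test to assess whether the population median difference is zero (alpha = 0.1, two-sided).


Step 1: Drop any zero differences (none here) and take |d_i|.
|d| = [7, 2, 6, 5, 7, 4, 5, 4, 7, 3, 1, 1]
Step 2: Midrank |d_i| (ties get averaged ranks).
ranks: |7|->11, |2|->3, |6|->9, |5|->7.5, |7|->11, |4|->5.5, |5|->7.5, |4|->5.5, |7|->11, |3|->4, |1|->1.5, |1|->1.5
Step 3: Attach original signs; sum ranks with positive sign and with negative sign.
W+ = 11 + 1.5 = 12.5
W- = 11 + 3 + 9 + 7.5 + 11 + 5.5 + 7.5 + 5.5 + 4 + 1.5 = 65.5
(Check: W+ + W- = 78 should equal n(n+1)/2 = 78.)
Step 4: Test statistic W = min(W+, W-) = 12.5.
Step 5: Ties in |d|, so use the tie-corrected normal approximation.
        E[W] = n(n+1)/4 = 12*13/4 = 39.
        Tie groups: |d|=1 (t=2), |d|=4 (t=2), |d|=5 (t=2), |d|=7 (t=3); sum(t^3 - t) = 42.
        Var[W] = n(n+1)(2n+1)/24 - sum(t^3-t)/48 = 3900/24 - 42/48 = 161.625.
        z = (W - E[W]) / sqrt(Var[W]) = (12.5 - 39) / 12.7132 = -2.0845.
        Two-sided p = 2*Phi(z) = 0.037119.
Step 6: alpha = 0.1. reject H0.

W+ = 12.5, W- = 65.5, W = min = 12.5, p = 0.037119, reject H0.


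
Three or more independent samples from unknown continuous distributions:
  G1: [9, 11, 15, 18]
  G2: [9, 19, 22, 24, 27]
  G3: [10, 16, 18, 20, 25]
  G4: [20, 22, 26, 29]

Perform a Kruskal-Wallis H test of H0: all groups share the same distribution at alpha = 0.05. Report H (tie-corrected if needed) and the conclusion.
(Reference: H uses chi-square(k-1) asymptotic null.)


Step 1: Combine all N = 18 observations and assign midranks.
sorted (value, group, rank): (9,G1,1.5), (9,G2,1.5), (10,G3,3), (11,G1,4), (15,G1,5), (16,G3,6), (18,G1,7.5), (18,G3,7.5), (19,G2,9), (20,G3,10.5), (20,G4,10.5), (22,G2,12.5), (22,G4,12.5), (24,G2,14), (25,G3,15), (26,G4,16), (27,G2,17), (29,G4,18)
Step 2: Sum ranks within each group.
R_1 = 18 (n_1 = 4)
R_2 = 54 (n_2 = 5)
R_3 = 42 (n_3 = 5)
R_4 = 57 (n_4 = 4)
Step 3: H = 12/(N(N+1)) * sum(R_i^2/n_i) - 3(N+1)
     = 12/(18*19) * (18^2/4 + 54^2/5 + 42^2/5 + 57^2/4) - 3*19
     = 0.035088 * 1829.25 - 57
     = 7.184211.
Step 4: Ties present; correction factor C = 1 - 24/(18^3 - 18) = 0.995872. Corrected H = 7.184211 / 0.995872 = 7.213990.
Step 5: Under H0, H ~ chi^2(3); p-value = 0.065381.
Step 6: alpha = 0.05. fail to reject H0.

H = 7.2140, df = 3, p = 0.065381, fail to reject H0.


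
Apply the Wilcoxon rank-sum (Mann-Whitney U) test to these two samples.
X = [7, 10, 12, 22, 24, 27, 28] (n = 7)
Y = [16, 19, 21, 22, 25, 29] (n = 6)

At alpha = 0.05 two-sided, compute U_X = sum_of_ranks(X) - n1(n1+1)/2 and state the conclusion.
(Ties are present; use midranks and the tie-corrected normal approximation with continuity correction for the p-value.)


Step 1: Combine and sort all 13 observations; assign midranks.
sorted (value, group): (7,X), (10,X), (12,X), (16,Y), (19,Y), (21,Y), (22,X), (22,Y), (24,X), (25,Y), (27,X), (28,X), (29,Y)
ranks: 7->1, 10->2, 12->3, 16->4, 19->5, 21->6, 22->7.5, 22->7.5, 24->9, 25->10, 27->11, 28->12, 29->13
Step 2: Rank sum for X: R1 = 1 + 2 + 3 + 7.5 + 9 + 11 + 12 = 45.5.
Step 3: U_X = R1 - n1(n1+1)/2 = 45.5 - 7*8/2 = 45.5 - 28 = 17.5.
       U_Y = n1*n2 - U_X = 42 - 17.5 = 24.5.
Step 4: Ties are present, so use the tie-corrected normal approximation (with continuity correction) for the p-value.
Step 5: p-value = 0.667806; compare to alpha = 0.05. fail to reject H0.

U_X = 17.5, p = 0.667806, fail to reject H0 at alpha = 0.05.


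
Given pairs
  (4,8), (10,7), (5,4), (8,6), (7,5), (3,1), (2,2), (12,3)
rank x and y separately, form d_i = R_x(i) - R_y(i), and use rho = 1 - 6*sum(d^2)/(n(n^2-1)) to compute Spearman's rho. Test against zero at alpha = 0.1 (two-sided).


Step 1: Rank x and y separately (midranks; no ties here).
rank(x): 4->3, 10->7, 5->4, 8->6, 7->5, 3->2, 2->1, 12->8
rank(y): 8->8, 7->7, 4->4, 6->6, 5->5, 1->1, 2->2, 3->3
Step 2: d_i = R_x(i) - R_y(i); compute d_i^2.
  (3-8)^2=25, (7-7)^2=0, (4-4)^2=0, (6-6)^2=0, (5-5)^2=0, (2-1)^2=1, (1-2)^2=1, (8-3)^2=25
sum(d^2) = 52.
Step 3: rho = 1 - 6*52 / (8*(8^2 - 1)) = 1 - 312/504 = 0.380952.
Step 4: Under H0, t = rho * sqrt((n-2)/(1-rho^2)) = 1.0092 ~ t(6).
Step 5: Two-sided p-value from the t-distribution with 6 df = 0.351813.
Step 6: alpha = 0.1. fail to reject H0.

rho = 0.3810, p = 0.351813, fail to reject H0 at alpha = 0.1.


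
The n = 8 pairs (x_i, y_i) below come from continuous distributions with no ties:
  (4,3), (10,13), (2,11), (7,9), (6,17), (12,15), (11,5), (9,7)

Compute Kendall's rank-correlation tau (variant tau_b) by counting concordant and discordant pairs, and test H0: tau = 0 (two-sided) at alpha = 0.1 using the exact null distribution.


Step 1: Enumerate the 28 unordered pairs (i,j) with i<j and classify each by sign(x_j-x_i) * sign(y_j-y_i).
  (1,2):dx=+6,dy=+10->C; (1,3):dx=-2,dy=+8->D; (1,4):dx=+3,dy=+6->C; (1,5):dx=+2,dy=+14->C
  (1,6):dx=+8,dy=+12->C; (1,7):dx=+7,dy=+2->C; (1,8):dx=+5,dy=+4->C; (2,3):dx=-8,dy=-2->C
  (2,4):dx=-3,dy=-4->C; (2,5):dx=-4,dy=+4->D; (2,6):dx=+2,dy=+2->C; (2,7):dx=+1,dy=-8->D
  (2,8):dx=-1,dy=-6->C; (3,4):dx=+5,dy=-2->D; (3,5):dx=+4,dy=+6->C; (3,6):dx=+10,dy=+4->C
  (3,7):dx=+9,dy=-6->D; (3,8):dx=+7,dy=-4->D; (4,5):dx=-1,dy=+8->D; (4,6):dx=+5,dy=+6->C
  (4,7):dx=+4,dy=-4->D; (4,8):dx=+2,dy=-2->D; (5,6):dx=+6,dy=-2->D; (5,7):dx=+5,dy=-12->D
  (5,8):dx=+3,dy=-10->D; (6,7):dx=-1,dy=-10->C; (6,8):dx=-3,dy=-8->C; (7,8):dx=-2,dy=+2->D
Step 2: C = 15, D = 13, total pairs = 28.
Step 3: tau = (C - D)/(n(n-1)/2) = (15 - 13)/28 = 0.071429.
Step 4: Exact two-sided p-value (enumerate n! = 40320 permutations of y under H0): p = 0.904861.
Step 5: alpha = 0.1. fail to reject H0.

tau_b = 0.0714 (C=15, D=13), p = 0.904861, fail to reject H0.


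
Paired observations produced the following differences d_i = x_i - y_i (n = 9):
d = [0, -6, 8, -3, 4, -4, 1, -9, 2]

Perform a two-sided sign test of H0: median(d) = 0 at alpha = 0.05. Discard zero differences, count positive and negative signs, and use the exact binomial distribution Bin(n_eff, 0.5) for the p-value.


Step 1: Discard zero differences. Original n = 9; n_eff = number of nonzero differences = 8.
Nonzero differences (with sign): -6, +8, -3, +4, -4, +1, -9, +2
Step 2: Count signs: positive = 4, negative = 4.
Step 3: Under H0: P(positive) = 0.5, so the number of positives S ~ Bin(8, 0.5).
Step 4: Two-sided exact p-value = sum of Bin(8,0.5) probabilities at or below the observed probability = 1.000000.
Step 5: alpha = 0.05. fail to reject H0.

n_eff = 8, pos = 4, neg = 4, p = 1.000000, fail to reject H0.


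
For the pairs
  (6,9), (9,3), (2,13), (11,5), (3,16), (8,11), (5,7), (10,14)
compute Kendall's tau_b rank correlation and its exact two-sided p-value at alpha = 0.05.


Step 1: Enumerate the 28 unordered pairs (i,j) with i<j and classify each by sign(x_j-x_i) * sign(y_j-y_i).
  (1,2):dx=+3,dy=-6->D; (1,3):dx=-4,dy=+4->D; (1,4):dx=+5,dy=-4->D; (1,5):dx=-3,dy=+7->D
  (1,6):dx=+2,dy=+2->C; (1,7):dx=-1,dy=-2->C; (1,8):dx=+4,dy=+5->C; (2,3):dx=-7,dy=+10->D
  (2,4):dx=+2,dy=+2->C; (2,5):dx=-6,dy=+13->D; (2,6):dx=-1,dy=+8->D; (2,7):dx=-4,dy=+4->D
  (2,8):dx=+1,dy=+11->C; (3,4):dx=+9,dy=-8->D; (3,5):dx=+1,dy=+3->C; (3,6):dx=+6,dy=-2->D
  (3,7):dx=+3,dy=-6->D; (3,8):dx=+8,dy=+1->C; (4,5):dx=-8,dy=+11->D; (4,6):dx=-3,dy=+6->D
  (4,7):dx=-6,dy=+2->D; (4,8):dx=-1,dy=+9->D; (5,6):dx=+5,dy=-5->D; (5,7):dx=+2,dy=-9->D
  (5,8):dx=+7,dy=-2->D; (6,7):dx=-3,dy=-4->C; (6,8):dx=+2,dy=+3->C; (7,8):dx=+5,dy=+7->C
Step 2: C = 10, D = 18, total pairs = 28.
Step 3: tau = (C - D)/(n(n-1)/2) = (10 - 18)/28 = -0.285714.
Step 4: Exact two-sided p-value (enumerate n! = 40320 permutations of y under H0): p = 0.398760.
Step 5: alpha = 0.05. fail to reject H0.

tau_b = -0.2857 (C=10, D=18), p = 0.398760, fail to reject H0.


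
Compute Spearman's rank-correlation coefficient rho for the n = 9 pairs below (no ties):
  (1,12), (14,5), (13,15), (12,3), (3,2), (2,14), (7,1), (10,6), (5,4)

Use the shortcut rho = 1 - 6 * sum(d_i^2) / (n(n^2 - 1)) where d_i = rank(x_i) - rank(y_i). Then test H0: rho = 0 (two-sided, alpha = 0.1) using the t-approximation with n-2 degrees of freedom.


Step 1: Rank x and y separately (midranks; no ties here).
rank(x): 1->1, 14->9, 13->8, 12->7, 3->3, 2->2, 7->5, 10->6, 5->4
rank(y): 12->7, 5->5, 15->9, 3->3, 2->2, 14->8, 1->1, 6->6, 4->4
Step 2: d_i = R_x(i) - R_y(i); compute d_i^2.
  (1-7)^2=36, (9-5)^2=16, (8-9)^2=1, (7-3)^2=16, (3-2)^2=1, (2-8)^2=36, (5-1)^2=16, (6-6)^2=0, (4-4)^2=0
sum(d^2) = 122.
Step 3: rho = 1 - 6*122 / (9*(9^2 - 1)) = 1 - 732/720 = -0.016667.
Step 4: Under H0, t = rho * sqrt((n-2)/(1-rho^2)) = -0.0441 ~ t(7).
Step 5: Two-sided p-value from the t-distribution with 7 df = 0.966055.
Step 6: alpha = 0.1. fail to reject H0.

rho = -0.0167, p = 0.966055, fail to reject H0 at alpha = 0.1.


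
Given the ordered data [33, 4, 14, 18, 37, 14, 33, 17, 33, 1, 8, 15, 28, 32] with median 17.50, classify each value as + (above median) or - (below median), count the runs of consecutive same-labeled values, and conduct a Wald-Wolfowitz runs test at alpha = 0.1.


Step 1: Compute median = 17.50; label A = above, B = below.
Labels in order: ABBAABABABBBAA  (n_A = 7, n_B = 7)
Step 2: Count runs R = 9.
Step 3: Under H0 (random ordering), E[R] = 2*n_A*n_B/(n_A+n_B) + 1 = 2*7*7/14 + 1 = 8.0000.
        Var[R] = 2*n_A*n_B*(2*n_A*n_B - n_A - n_B) / ((n_A+n_B)^2 * (n_A+n_B-1)) = 8232/2548 = 3.2308.
        SD[R] = 1.7974.
Step 4: Continuity-corrected z = (R - 0.5 - E[R]) / SD[R] = (9 - 0.5 - 8.0000) / 1.7974 = 0.2782.
Step 5: Two-sided p-value via normal approximation = 2*(1 - Phi(|z|)) = 0.780879.
Step 6: alpha = 0.1. fail to reject H0.

R = 9, z = 0.2782, p = 0.780879, fail to reject H0.
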